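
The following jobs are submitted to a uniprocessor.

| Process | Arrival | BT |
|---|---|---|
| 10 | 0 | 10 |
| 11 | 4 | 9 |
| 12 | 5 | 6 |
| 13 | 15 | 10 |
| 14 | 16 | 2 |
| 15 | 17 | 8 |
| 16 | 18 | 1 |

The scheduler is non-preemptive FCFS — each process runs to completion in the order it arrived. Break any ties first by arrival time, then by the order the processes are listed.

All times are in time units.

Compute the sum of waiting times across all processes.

96

Schedule: | 10 0-10 | 11 10-19 | 12 19-25 | 13 25-35 | 14 35-37 | 15 37-45 | 16 45-46 |
Completion: 10=10  11=19  12=25  13=35  14=37  15=45  16=46
Turnaround (C−A): 10=10  11=15  12=20  13=20  14=21  15=28  16=28
Waiting = turnaround − burst: 10=0, 11=6, 12=14, 13=10, 14=19, 15=20, 16=27
Total waiting = 0 + 6 + 14 + 10 + 19 + 20 + 27 = 96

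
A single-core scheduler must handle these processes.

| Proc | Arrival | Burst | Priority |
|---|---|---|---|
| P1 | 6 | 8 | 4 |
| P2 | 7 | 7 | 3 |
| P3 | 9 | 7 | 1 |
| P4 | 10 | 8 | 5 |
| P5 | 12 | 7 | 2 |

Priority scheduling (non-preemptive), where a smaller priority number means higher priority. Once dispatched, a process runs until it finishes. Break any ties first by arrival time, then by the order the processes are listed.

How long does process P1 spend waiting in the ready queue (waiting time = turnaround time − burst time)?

Schedule: | idle 0-6 | P1 6-14 | P3 14-21 | P5 21-28 | P2 28-35 | P4 35-43 |
Completion: P1=14  P2=35  P3=21  P4=43  P5=28
Turnaround (C−A): P1=8  P2=28  P3=12  P4=33  P5=16
Waiting(P1) = turnaround − burst = 8 − 8 = 0

0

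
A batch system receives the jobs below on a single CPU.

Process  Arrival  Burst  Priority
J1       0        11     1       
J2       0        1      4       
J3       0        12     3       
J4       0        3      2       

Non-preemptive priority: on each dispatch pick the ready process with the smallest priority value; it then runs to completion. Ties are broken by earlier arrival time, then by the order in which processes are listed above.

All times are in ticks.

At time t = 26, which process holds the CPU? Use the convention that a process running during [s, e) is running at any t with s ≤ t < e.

J2

Timeline: | J1 0-11 | J4 11-14 | J3 14-26 | J2 26-27 |
Completion: J1=11  J2=27  J3=26  J4=14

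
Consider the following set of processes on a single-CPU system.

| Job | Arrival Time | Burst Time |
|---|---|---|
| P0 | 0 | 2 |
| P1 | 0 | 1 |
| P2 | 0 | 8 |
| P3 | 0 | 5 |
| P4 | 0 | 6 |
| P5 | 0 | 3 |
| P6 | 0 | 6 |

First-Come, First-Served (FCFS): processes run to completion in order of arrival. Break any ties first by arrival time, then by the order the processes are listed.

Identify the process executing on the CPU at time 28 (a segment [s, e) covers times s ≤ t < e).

Timeline: | P0 0-2 | P1 2-3 | P2 3-11 | P3 11-16 | P4 16-22 | P5 22-25 | P6 25-31 |
Completion: P0=2  P1=3  P2=11  P3=16  P4=22  P5=25  P6=31

P6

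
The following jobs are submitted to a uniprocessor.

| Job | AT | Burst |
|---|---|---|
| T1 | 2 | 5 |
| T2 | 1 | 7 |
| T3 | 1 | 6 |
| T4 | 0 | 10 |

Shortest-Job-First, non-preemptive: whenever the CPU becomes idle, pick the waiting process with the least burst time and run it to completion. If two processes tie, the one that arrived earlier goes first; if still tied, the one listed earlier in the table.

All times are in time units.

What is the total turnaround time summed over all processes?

Timeline: | T4 0-10 | T1 10-15 | T3 15-21 | T2 21-28 |
Completion: T1=15  T2=28  T3=21  T4=10
Turnaround = completion − arrival: T1=13, T2=27, T3=20, T4=10
Total turnaround = 13 + 27 + 20 + 10 = 70

70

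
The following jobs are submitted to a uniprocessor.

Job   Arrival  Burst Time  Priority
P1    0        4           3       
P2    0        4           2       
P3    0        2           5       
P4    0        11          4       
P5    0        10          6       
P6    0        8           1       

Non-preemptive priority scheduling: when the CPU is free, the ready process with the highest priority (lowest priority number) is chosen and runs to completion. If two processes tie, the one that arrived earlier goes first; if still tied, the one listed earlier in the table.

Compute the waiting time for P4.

16

Timeline: | P6 0-8 | P2 8-12 | P1 12-16 | P4 16-27 | P3 27-29 | P5 29-39 |
Completion: P1=16  P2=12  P3=29  P4=27  P5=39  P6=8
Turnaround (C−A): P1=16  P2=12  P3=29  P4=27  P5=39  P6=8
Waiting(P4) = turnaround − burst = 27 − 11 = 16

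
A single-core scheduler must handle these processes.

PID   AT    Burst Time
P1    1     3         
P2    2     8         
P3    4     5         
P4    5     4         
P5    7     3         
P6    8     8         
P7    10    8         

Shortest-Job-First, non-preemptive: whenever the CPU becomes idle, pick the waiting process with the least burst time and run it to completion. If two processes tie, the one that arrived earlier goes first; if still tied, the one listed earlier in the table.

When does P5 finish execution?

12

Gantt: | idle 0-1 | P1 1-4 | P3 4-9 | P5 9-12 | P4 12-16 | P2 16-24 | P6 24-32 | P7 32-40 |
Completion: P1=4  P2=24  P3=9  P4=16  P5=12  P6=32  P7=40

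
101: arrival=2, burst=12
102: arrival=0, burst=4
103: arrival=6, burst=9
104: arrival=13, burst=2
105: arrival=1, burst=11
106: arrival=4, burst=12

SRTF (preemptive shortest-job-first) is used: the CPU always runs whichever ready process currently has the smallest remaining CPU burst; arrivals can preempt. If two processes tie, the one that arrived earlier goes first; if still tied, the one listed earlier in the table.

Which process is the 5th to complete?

Timeline: | 102 0-4 | 105 4-15 | 104 15-17 | 103 17-26 | 101 26-38 | 106 38-50 |
Completion: 101=38  102=4  103=26  104=17  105=15  106=50
Turnaround (C−A): 101=36  102=4  103=20  104=4  105=14  106=46
Finish order: 102 → 105 → 104 → 103 → 101 → 106

101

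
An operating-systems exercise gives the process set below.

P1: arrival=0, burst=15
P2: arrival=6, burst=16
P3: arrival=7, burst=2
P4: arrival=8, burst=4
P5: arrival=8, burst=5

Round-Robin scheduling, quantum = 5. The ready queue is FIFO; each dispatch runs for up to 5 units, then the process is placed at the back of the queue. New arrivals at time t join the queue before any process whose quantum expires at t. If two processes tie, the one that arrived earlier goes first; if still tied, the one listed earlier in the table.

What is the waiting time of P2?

Schedule: | P1 0-10 | P2 10-15 | P3 15-17 | P4 17-21 | P5 21-26 | P1 26-31 | P2 31-42 |
Completion: P1=31  P2=42  P3=17  P4=21  P5=26
Turnaround (C−A): P1=31  P2=36  P3=10  P4=13  P5=18
Waiting(P2) = turnaround − burst = 36 − 16 = 20

20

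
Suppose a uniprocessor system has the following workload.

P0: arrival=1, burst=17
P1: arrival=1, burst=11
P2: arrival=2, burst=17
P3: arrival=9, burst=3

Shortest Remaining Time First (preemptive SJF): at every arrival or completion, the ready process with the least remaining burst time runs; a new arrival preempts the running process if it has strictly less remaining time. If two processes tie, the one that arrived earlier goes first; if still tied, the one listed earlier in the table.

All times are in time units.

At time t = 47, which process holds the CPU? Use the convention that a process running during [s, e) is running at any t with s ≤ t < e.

P2

Schedule: | idle 0-1 | P1 1-12 | P3 12-15 | P0 15-32 | P2 32-49 |
Completion: P0=32  P1=12  P2=49  P3=15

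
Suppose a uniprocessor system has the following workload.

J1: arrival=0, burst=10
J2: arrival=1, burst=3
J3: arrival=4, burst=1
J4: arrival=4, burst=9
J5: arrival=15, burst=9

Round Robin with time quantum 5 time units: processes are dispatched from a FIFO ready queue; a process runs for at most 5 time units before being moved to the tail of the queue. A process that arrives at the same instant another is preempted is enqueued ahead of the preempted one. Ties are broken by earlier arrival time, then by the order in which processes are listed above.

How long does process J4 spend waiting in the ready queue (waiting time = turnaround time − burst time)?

10

Gantt: | J1 0-5 | J2 5-8 | J3 8-9 | J4 9-14 | J1 14-19 | J4 19-23 | J5 23-32 |
Completion: J1=19  J2=8  J3=9  J4=23  J5=32
Waiting(J4) = turnaround − burst = 19 − 9 = 10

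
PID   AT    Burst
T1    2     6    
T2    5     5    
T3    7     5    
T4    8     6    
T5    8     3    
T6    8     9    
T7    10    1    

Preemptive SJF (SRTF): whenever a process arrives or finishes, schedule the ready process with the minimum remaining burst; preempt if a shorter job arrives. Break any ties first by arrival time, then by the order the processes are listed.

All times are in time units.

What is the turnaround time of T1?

Timeline: | idle 0-2 | T1 2-8 | T5 8-11 | T7 11-12 | T2 12-17 | T3 17-22 | T4 22-28 | T6 28-37 |
Completion: T1=8  T2=17  T3=22  T4=28  T5=11  T6=37  T7=12
Turnaround (C−A): T1=6  T2=12  T3=15  T4=20  T5=3  T6=29  T7=2
Turnaround(T1) = completion − arrival = 8 − 2 = 6

6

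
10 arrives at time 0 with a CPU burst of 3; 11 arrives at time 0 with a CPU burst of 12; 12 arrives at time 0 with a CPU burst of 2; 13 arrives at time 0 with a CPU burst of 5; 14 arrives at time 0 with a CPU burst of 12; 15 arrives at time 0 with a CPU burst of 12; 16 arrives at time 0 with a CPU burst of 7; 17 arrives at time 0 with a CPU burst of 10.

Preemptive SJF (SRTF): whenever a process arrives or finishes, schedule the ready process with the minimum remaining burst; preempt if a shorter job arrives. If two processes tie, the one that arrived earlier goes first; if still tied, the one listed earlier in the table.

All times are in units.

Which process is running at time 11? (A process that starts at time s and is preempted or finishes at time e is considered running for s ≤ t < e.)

Timeline: | 12 0-2 | 10 2-5 | 13 5-10 | 16 10-17 | 17 17-27 | 11 27-39 | 14 39-51 | 15 51-63 |
Completion: 10=5  11=39  12=2  13=10  14=51  15=63  16=17  17=27
Turnaround (C−A): 10=5  11=39  12=2  13=10  14=51  15=63  16=17  17=27

16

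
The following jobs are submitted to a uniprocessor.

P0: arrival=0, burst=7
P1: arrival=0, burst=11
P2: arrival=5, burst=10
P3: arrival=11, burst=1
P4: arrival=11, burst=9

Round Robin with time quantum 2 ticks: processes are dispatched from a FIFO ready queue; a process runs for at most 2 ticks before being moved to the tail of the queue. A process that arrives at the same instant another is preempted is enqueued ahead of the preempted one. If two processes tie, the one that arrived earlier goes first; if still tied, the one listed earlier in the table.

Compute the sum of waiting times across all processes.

Gantt: | P0 0-2 | P1 2-4 | P0 4-6 | P1 6-8 | P2 8-10 | P0 10-12 | P1 12-14 | P2 14-16 | P3 16-17 | P4 17-19 | P0 19-20 | P1 20-22 | P2 22-24 | P4 24-26 | P1 26-28 | P2 28-30 | P4 30-32 | P1 32-33 | P2 33-35 | P4 35-38 |
Completion: P0=20  P1=33  P2=35  P3=17  P4=38
Turnaround (C−A): P0=20  P1=33  P2=30  P3=6  P4=27
Waiting = turnaround − burst: P0=13, P1=22, P2=20, P3=5, P4=18
Total waiting = 13 + 22 + 20 + 5 + 18 = 78

78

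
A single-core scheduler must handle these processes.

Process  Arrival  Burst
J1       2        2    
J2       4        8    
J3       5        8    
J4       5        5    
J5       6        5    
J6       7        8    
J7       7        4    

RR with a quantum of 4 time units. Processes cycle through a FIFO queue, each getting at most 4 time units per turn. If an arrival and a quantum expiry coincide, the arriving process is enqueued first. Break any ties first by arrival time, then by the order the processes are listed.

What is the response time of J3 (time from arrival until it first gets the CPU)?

Timeline: | idle 0-2 | J1 2-4 | J2 4-8 | J3 8-12 | J4 12-16 | J5 16-20 | J6 20-24 | J7 24-28 | J2 28-32 | J3 32-36 | J4 36-37 | J5 37-38 | J6 38-42 |
Completion: J1=4  J2=32  J3=36  J4=37  J5=38  J6=42  J7=28
Response(J3) = first start − arrival = 8 − 5 = 3

3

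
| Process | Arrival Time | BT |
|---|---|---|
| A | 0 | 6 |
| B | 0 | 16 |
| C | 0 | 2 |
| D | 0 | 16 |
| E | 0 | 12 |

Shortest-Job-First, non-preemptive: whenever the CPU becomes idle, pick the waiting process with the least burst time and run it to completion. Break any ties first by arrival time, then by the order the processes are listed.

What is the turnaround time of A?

Gantt: | C 0-2 | A 2-8 | E 8-20 | B 20-36 | D 36-52 |
Completion: A=8  B=36  C=2  D=52  E=20
Turnaround (C−A): A=8  B=36  C=2  D=52  E=20
Turnaround(A) = completion − arrival = 8 − 0 = 8

8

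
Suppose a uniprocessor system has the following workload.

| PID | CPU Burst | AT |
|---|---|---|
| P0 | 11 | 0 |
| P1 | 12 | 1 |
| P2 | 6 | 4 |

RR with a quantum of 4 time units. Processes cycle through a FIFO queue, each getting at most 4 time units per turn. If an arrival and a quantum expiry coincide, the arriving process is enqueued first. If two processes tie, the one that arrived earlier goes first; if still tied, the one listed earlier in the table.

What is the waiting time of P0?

Timeline: | P0 0-4 | P1 4-8 | P2 8-12 | P0 12-16 | P1 16-20 | P2 20-22 | P0 22-25 | P1 25-29 |
Completion: P0=25  P1=29  P2=22
Turnaround (C−A): P0=25  P1=28  P2=18
Waiting(P0) = turnaround − burst = 25 − 11 = 14

14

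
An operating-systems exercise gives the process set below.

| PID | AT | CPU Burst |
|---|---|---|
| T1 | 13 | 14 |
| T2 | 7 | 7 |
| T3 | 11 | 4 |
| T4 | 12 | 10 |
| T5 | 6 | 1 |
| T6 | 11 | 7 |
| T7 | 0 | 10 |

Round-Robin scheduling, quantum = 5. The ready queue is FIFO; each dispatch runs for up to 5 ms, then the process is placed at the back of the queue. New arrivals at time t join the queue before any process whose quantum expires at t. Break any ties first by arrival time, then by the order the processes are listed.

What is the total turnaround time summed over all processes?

Schedule: | T7 0-10 | T5 10-11 | T2 11-16 | T3 16-20 | T6 20-25 | T4 25-30 | T1 30-35 | T2 35-37 | T6 37-39 | T4 39-44 | T1 44-53 |
Completion: T1=53  T2=37  T3=20  T4=44  T5=11  T6=39  T7=10
Turnaround = completion − arrival: T1=40, T2=30, T3=9, T4=32, T5=5, T6=28, T7=10
Total turnaround = 40 + 30 + 9 + 32 + 5 + 28 + 10 = 154

154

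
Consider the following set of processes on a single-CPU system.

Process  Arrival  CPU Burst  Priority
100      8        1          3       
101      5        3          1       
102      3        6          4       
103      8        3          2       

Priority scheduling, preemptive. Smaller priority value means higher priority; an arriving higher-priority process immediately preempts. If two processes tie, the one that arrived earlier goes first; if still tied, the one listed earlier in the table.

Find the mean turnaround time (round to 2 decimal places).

5.75

Schedule: | idle 0-3 | 102 3-5 | 101 5-8 | 103 8-11 | 100 11-12 | 102 12-16 |
Completion: 100=12  101=8  102=16  103=11
Turnaround (C−A): 100=4  101=3  102=13  103=3
Turnaround times: 100=4, 101=3, 102=13, 103=3
Average turnaround = (4+3+13+3) / 4 = 23/4 = 5.75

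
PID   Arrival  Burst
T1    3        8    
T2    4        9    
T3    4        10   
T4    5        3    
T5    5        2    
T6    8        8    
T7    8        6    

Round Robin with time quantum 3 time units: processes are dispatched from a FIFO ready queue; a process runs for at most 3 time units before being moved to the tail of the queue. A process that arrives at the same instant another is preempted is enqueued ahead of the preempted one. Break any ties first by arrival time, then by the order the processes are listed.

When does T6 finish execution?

Timeline: | idle 0-3 | T1 3-6 | T2 6-9 | T3 9-12 | T4 12-15 | T5 15-17 | T1 17-20 | T6 20-23 | T7 23-26 | T2 26-29 | T3 29-32 | T1 32-34 | T6 34-37 | T7 37-40 | T2 40-43 | T3 43-46 | T6 46-48 | T3 48-49 |
Completion: T1=34  T2=43  T3=49  T4=15  T5=17  T6=48  T7=40
Turnaround (C−A): T1=31  T2=39  T3=45  T4=10  T5=12  T6=40  T7=32

48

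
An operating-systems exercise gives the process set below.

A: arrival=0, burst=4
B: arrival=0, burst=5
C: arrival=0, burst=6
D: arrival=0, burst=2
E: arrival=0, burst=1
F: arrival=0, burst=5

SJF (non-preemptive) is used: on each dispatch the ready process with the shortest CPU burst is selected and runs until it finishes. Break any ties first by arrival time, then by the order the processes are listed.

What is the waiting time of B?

Schedule: | E 0-1 | D 1-3 | A 3-7 | B 7-12 | F 12-17 | C 17-23 |
Completion: A=7  B=12  C=23  D=3  E=1  F=17
Turnaround (C−A): A=7  B=12  C=23  D=3  E=1  F=17
Waiting(B) = turnaround − burst = 12 − 5 = 7

7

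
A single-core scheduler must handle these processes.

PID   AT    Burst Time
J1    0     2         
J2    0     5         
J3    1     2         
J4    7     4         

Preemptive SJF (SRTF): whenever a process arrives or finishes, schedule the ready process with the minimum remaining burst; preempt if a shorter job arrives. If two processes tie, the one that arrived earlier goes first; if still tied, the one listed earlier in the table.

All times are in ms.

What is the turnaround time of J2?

9

Gantt: | J1 0-2 | J3 2-4 | J2 4-9 | J4 9-13 |
Completion: J1=2  J2=9  J3=4  J4=13
Turnaround(J2) = completion − arrival = 9 − 0 = 9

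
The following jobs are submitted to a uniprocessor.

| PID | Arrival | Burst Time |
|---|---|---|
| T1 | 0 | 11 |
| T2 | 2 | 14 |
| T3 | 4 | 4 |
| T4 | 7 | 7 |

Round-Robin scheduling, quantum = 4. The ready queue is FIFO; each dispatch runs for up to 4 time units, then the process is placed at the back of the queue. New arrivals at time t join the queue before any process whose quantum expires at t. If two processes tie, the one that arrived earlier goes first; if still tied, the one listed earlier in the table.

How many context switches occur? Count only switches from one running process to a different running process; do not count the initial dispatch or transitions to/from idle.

Schedule: | T1 0-4 | T2 4-8 | T3 8-12 | T1 12-16 | T4 16-20 | T2 20-24 | T1 24-27 | T4 27-30 | T2 30-36 |
Completion: T1=27  T2=36  T3=12  T4=30
Turnaround (C−A): T1=27  T2=34  T3=8  T4=23

8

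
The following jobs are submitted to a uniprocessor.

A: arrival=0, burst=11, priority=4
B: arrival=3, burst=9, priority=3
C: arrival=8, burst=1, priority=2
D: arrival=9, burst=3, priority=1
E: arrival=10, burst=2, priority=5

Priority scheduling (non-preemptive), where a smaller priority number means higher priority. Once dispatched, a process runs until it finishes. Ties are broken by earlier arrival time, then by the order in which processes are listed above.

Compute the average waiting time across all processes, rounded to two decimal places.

6.80

Gantt: | A 0-11 | D 11-14 | C 14-15 | B 15-24 | E 24-26 |
Completion: A=11  B=24  C=15  D=14  E=26
Turnaround (C−A): A=11  B=21  C=7  D=5  E=16
Waiting times: A=0, B=12, C=6, D=2, E=14
Average waiting = (0+12+6+2+14) / 5 = 34/5 = 6.80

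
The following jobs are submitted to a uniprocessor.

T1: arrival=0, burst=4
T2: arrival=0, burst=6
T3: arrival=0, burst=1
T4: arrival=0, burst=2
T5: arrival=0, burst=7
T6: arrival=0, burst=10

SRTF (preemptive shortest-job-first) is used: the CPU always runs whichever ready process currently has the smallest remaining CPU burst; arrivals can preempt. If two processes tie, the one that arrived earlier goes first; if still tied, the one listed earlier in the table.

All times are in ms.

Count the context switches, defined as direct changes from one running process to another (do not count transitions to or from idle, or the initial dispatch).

Schedule: | T3 0-1 | T4 1-3 | T1 3-7 | T2 7-13 | T5 13-20 | T6 20-30 |
Completion: T1=7  T2=13  T3=1  T4=3  T5=20  T6=30
Turnaround (C−A): T1=7  T2=13  T3=1  T4=3  T5=20  T6=30

5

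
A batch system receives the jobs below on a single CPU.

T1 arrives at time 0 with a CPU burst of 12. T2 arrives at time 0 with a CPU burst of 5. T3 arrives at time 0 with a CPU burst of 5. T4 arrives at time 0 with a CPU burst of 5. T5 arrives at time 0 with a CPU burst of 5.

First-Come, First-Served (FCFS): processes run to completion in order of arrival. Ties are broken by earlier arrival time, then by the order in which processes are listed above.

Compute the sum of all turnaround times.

Timeline: | T1 0-12 | T2 12-17 | T3 17-22 | T4 22-27 | T5 27-32 |
Completion: T1=12  T2=17  T3=22  T4=27  T5=32
Turnaround (C−A): T1=12  T2=17  T3=22  T4=27  T5=32
Turnaround = completion − arrival: T1=12, T2=17, T3=22, T4=27, T5=32
Total turnaround = 12 + 17 + 22 + 27 + 32 = 110

110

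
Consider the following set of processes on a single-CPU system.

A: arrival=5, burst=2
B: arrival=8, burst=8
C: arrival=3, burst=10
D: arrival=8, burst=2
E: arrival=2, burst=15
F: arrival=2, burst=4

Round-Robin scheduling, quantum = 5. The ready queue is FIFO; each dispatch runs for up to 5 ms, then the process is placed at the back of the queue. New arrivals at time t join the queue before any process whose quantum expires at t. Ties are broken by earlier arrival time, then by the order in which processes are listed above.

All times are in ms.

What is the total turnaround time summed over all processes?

Timeline: | idle 0-2 | E 2-7 | F 7-11 | C 11-16 | A 16-18 | E 18-23 | B 23-28 | D 28-30 | C 30-35 | E 35-40 | B 40-43 |
Completion: A=18  B=43  C=35  D=30  E=40  F=11
Turnaround (C−A): A=13  B=35  C=32  D=22  E=38  F=9
Turnaround = completion − arrival: A=13, B=35, C=32, D=22, E=38, F=9
Total turnaround = 13 + 35 + 32 + 22 + 38 + 9 = 149

149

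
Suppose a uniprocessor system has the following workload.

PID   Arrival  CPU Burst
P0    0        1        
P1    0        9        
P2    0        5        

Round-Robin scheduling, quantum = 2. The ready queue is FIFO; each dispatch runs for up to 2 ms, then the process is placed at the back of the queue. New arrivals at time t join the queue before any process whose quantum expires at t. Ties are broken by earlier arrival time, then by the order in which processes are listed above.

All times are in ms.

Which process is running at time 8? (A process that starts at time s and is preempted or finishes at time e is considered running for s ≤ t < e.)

Timeline: | P0 0-1 | P1 1-3 | P2 3-5 | P1 5-7 | P2 7-9 | P1 9-11 | P2 11-12 | P1 12-15 |
Completion: P0=1  P1=15  P2=12

P2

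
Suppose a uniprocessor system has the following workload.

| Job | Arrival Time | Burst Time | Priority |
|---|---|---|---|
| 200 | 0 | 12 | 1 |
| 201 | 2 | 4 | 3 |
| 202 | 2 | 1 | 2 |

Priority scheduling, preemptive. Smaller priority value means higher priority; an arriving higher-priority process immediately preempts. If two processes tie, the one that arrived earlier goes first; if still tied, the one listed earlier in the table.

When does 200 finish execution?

Timeline: | 200 0-12 | 202 12-13 | 201 13-17 |
Completion: 200=12  201=17  202=13
Turnaround (C−A): 200=12  201=15  202=11

12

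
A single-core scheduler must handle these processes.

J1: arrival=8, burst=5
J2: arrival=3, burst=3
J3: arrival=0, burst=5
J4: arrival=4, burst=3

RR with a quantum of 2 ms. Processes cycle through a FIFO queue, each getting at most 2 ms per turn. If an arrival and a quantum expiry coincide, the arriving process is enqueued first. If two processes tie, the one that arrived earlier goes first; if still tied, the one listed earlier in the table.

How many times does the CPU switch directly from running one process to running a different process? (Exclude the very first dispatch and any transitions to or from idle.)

Timeline: | J3 0-4 | J2 4-6 | J4 6-8 | J3 8-9 | J2 9-10 | J1 10-12 | J4 12-13 | J1 13-16 |
Completion: J1=16  J2=10  J3=9  J4=13
Turnaround (C−A): J1=8  J2=7  J3=9  J4=9

7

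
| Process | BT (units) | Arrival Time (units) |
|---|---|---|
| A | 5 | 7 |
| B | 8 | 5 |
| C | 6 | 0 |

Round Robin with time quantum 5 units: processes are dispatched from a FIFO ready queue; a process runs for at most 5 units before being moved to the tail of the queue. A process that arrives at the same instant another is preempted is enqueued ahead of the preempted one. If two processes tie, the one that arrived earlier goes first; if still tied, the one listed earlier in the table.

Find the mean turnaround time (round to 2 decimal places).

11.33

Timeline: | C 0-5 | B 5-10 | C 10-11 | A 11-16 | B 16-19 |
Completion: A=16  B=19  C=11
Turnaround (C−A): A=9  B=14  C=11
Turnaround times: A=9, B=14, C=11
Average turnaround = (9+14+11) / 3 = 34/3 = 11.33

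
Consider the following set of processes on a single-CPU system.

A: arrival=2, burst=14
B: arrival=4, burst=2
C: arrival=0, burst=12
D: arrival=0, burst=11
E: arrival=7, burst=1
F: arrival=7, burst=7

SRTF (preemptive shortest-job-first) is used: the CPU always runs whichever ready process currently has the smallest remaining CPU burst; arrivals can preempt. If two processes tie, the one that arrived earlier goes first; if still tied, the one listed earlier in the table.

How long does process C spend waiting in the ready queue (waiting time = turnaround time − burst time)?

21

Timeline: | D 0-4 | B 4-6 | D 6-7 | E 7-8 | D 8-14 | F 14-21 | C 21-33 | A 33-47 |
Completion: A=47  B=6  C=33  D=14  E=8  F=21
Turnaround (C−A): A=45  B=2  C=33  D=14  E=1  F=14
Waiting(C) = turnaround − burst = 33 − 12 = 21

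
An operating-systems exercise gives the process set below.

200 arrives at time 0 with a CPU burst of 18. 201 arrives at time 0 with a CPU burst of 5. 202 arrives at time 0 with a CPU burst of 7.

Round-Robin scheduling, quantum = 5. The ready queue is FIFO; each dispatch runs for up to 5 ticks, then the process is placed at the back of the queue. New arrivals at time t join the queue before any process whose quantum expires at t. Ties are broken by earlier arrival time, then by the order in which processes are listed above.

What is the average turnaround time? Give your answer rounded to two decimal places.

Schedule: | 200 0-5 | 201 5-10 | 202 10-15 | 200 15-20 | 202 20-22 | 200 22-30 |
Completion: 200=30  201=10  202=22
Turnaround times: 200=30, 201=10, 202=22
Average turnaround = (30+10+22) / 3 = 62/3 = 20.67

20.67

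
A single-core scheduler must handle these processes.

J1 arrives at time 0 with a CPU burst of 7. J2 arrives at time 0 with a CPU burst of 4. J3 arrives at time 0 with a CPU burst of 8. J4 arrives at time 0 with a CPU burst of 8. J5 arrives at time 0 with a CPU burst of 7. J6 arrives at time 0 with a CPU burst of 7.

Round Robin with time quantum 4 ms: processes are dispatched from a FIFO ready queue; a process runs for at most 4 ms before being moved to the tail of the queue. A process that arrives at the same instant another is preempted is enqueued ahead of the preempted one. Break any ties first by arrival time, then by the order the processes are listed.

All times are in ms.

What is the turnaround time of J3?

Timeline: | J1 0-4 | J2 4-8 | J3 8-12 | J4 12-16 | J5 16-20 | J6 20-24 | J1 24-27 | J3 27-31 | J4 31-35 | J5 35-38 | J6 38-41 |
Completion: J1=27  J2=8  J3=31  J4=35  J5=38  J6=41
Turnaround(J3) = completion − arrival = 31 − 0 = 31

31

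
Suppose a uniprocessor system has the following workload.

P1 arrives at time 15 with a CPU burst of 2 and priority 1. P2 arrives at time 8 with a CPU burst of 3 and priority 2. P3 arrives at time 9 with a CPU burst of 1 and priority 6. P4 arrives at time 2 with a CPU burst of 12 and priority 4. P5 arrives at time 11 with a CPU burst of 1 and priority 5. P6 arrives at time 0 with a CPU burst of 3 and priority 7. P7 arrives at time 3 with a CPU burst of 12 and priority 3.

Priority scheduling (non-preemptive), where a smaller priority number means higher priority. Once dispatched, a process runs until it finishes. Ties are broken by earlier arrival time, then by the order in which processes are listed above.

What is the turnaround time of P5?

22

Schedule: | P6 0-3 | P7 3-15 | P1 15-17 | P2 17-20 | P4 20-32 | P5 32-33 | P3 33-34 |
Completion: P1=17  P2=20  P3=34  P4=32  P5=33  P6=3  P7=15
Turnaround (C−A): P1=2  P2=12  P3=25  P4=30  P5=22  P6=3  P7=12
Turnaround(P5) = completion − arrival = 33 − 11 = 22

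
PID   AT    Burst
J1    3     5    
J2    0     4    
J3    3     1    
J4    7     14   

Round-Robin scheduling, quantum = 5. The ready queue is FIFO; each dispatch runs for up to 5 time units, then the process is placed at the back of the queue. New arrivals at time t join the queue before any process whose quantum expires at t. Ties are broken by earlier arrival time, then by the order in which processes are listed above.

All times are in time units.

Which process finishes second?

J1

Schedule: | J2 0-4 | J1 4-9 | J3 9-10 | J4 10-24 |
Completion: J1=9  J2=4  J3=10  J4=24
Finish order: J2 → J1 → J3 → J4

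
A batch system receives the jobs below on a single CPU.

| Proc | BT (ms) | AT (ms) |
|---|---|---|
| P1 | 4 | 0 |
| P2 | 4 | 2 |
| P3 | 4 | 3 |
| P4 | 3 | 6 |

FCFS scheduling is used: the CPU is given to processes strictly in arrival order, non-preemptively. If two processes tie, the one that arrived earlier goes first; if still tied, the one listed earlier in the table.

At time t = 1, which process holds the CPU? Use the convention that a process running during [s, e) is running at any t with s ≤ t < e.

P1

Schedule: | P1 0-4 | P2 4-8 | P3 8-12 | P4 12-15 |
Completion: P1=4  P2=8  P3=12  P4=15
Turnaround (C−A): P1=4  P2=6  P3=9  P4=9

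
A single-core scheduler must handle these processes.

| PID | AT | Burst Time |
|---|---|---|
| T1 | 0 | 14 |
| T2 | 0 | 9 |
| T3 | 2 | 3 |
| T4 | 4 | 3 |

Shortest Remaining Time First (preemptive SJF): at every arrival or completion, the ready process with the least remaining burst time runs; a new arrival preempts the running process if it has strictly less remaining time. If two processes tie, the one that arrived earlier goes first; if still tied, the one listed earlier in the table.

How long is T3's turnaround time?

Timeline: | T2 0-2 | T3 2-5 | T4 5-8 | T2 8-15 | T1 15-29 |
Completion: T1=29  T2=15  T3=5  T4=8
Turnaround (C−A): T1=29  T2=15  T3=3  T4=4
Turnaround(T3) = completion − arrival = 5 − 2 = 3

3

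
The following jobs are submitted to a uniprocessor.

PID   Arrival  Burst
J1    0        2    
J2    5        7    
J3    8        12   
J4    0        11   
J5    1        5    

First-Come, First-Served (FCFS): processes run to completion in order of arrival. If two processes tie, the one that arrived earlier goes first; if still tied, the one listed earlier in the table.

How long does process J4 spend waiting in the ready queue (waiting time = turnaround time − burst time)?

2

Schedule: | J1 0-2 | J4 2-13 | J5 13-18 | J2 18-25 | J3 25-37 |
Completion: J1=2  J2=25  J3=37  J4=13  J5=18
Turnaround (C−A): J1=2  J2=20  J3=29  J4=13  J5=17
Waiting(J4) = turnaround − burst = 13 − 11 = 2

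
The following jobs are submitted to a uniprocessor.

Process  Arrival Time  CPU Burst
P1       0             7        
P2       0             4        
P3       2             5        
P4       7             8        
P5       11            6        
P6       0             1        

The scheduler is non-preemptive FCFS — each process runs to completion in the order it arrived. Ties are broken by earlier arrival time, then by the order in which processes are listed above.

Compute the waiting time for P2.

Timeline: | P1 0-7 | P2 7-11 | P6 11-12 | P3 12-17 | P4 17-25 | P5 25-31 |
Completion: P1=7  P2=11  P3=17  P4=25  P5=31  P6=12
Waiting(P2) = turnaround − burst = 11 − 4 = 7

7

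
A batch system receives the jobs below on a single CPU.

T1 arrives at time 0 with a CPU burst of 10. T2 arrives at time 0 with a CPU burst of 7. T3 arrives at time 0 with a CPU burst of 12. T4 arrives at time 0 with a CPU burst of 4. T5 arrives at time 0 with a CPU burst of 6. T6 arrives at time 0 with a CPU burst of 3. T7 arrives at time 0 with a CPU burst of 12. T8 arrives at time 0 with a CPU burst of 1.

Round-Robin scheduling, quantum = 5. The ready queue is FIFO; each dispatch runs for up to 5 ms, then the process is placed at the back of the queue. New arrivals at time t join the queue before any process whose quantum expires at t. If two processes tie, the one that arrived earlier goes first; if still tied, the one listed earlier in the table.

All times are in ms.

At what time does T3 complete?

53

Schedule: | T1 0-5 | T2 5-10 | T3 10-15 | T4 15-19 | T5 19-24 | T6 24-27 | T7 27-32 | T8 32-33 | T1 33-38 | T2 38-40 | T3 40-45 | T5 45-46 | T7 46-51 | T3 51-53 | T7 53-55 |
Completion: T1=38  T2=40  T3=53  T4=19  T5=46  T6=27  T7=55  T8=33
Turnaround (C−A): T1=38  T2=40  T3=53  T4=19  T5=46  T6=27  T7=55  T8=33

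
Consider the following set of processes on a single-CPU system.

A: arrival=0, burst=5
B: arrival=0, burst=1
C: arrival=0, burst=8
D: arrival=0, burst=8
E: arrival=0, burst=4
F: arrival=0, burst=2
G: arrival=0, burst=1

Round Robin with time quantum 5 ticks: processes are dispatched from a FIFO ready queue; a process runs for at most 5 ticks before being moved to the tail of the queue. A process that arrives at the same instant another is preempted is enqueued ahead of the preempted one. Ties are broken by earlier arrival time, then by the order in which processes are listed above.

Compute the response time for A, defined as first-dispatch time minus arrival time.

0

Schedule: | A 0-5 | B 5-6 | C 6-11 | D 11-16 | E 16-20 | F 20-22 | G 22-23 | C 23-26 | D 26-29 |
Completion: A=5  B=6  C=26  D=29  E=20  F=22  G=23
Response(A) = first start − arrival = 0 − 0 = 0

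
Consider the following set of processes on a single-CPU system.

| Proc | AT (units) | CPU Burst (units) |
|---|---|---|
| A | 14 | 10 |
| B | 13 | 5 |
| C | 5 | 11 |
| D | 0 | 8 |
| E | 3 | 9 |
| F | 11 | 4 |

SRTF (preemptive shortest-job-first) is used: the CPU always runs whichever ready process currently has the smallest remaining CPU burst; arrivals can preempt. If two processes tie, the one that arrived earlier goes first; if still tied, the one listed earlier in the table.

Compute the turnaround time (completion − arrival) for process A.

Gantt: | D 0-8 | E 8-11 | F 11-15 | B 15-20 | E 20-26 | A 26-36 | C 36-47 |
Completion: A=36  B=20  C=47  D=8  E=26  F=15
Turnaround (C−A): A=22  B=7  C=42  D=8  E=23  F=4
Turnaround(A) = completion − arrival = 36 − 14 = 22

22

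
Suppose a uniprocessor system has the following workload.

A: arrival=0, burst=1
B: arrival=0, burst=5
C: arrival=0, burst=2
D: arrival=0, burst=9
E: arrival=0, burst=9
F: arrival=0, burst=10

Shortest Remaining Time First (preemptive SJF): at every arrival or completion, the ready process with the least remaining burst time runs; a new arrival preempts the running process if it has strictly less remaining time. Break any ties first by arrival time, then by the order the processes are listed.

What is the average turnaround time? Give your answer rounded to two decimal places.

Gantt: | A 0-1 | C 1-3 | B 3-8 | D 8-17 | E 17-26 | F 26-36 |
Completion: A=1  B=8  C=3  D=17  E=26  F=36
Turnaround times: A=1, B=8, C=3, D=17, E=26, F=36
Average turnaround = (1+8+3+17+26+36) / 6 = 91/6 = 15.17

15.17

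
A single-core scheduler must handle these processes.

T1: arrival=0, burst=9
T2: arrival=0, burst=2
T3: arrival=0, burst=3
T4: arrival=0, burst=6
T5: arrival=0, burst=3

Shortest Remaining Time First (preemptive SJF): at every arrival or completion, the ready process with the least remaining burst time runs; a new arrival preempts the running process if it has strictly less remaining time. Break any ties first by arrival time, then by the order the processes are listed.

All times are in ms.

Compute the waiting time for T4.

8

Timeline: | T2 0-2 | T3 2-5 | T5 5-8 | T4 8-14 | T1 14-23 |
Completion: T1=23  T2=2  T3=5  T4=14  T5=8
Turnaround (C−A): T1=23  T2=2  T3=5  T4=14  T5=8
Waiting(T4) = turnaround − burst = 14 − 6 = 8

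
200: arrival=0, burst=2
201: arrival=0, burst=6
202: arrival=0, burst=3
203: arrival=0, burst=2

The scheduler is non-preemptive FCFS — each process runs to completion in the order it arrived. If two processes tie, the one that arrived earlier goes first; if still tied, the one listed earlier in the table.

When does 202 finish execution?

Gantt: | 200 0-2 | 201 2-8 | 202 8-11 | 203 11-13 |
Completion: 200=2  201=8  202=11  203=13

11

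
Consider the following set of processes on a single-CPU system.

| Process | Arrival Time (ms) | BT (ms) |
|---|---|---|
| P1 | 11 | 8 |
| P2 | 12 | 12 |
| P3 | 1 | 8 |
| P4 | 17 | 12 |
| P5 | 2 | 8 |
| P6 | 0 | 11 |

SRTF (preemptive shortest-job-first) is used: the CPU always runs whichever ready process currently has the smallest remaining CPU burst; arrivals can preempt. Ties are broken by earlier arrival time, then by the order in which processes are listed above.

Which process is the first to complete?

Gantt: | P6 0-1 | P3 1-9 | P5 9-17 | P1 17-25 | P6 25-35 | P2 35-47 | P4 47-59 |
Completion: P1=25  P2=47  P3=9  P4=59  P5=17  P6=35
Finish order: P3 → P5 → P1 → P6 → P2 → P4

P3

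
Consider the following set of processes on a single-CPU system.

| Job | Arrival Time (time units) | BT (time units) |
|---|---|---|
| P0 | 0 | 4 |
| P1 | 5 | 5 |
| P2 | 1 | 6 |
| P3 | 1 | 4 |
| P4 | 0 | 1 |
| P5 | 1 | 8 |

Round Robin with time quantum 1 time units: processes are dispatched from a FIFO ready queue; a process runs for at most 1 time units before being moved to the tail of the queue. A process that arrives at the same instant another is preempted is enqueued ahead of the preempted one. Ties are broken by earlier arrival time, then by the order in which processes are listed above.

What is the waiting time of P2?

Gantt: | P0 0-1 | P4 1-2 | P2 2-3 | P3 3-4 | P5 4-5 | P0 5-6 | P2 6-7 | P3 7-8 | P1 8-9 | P5 9-10 | P0 10-11 | P2 11-12 | P3 12-13 | P1 13-14 | P5 14-15 | P0 15-16 | P2 16-17 | P3 17-18 | P1 18-19 | P5 19-20 | P2 20-21 | P1 21-22 | P5 22-23 | P2 23-24 | P1 24-25 | P5 25-28 |
Completion: P0=16  P1=25  P2=24  P3=18  P4=2  P5=28
Waiting(P2) = turnaround − burst = 23 − 6 = 17

17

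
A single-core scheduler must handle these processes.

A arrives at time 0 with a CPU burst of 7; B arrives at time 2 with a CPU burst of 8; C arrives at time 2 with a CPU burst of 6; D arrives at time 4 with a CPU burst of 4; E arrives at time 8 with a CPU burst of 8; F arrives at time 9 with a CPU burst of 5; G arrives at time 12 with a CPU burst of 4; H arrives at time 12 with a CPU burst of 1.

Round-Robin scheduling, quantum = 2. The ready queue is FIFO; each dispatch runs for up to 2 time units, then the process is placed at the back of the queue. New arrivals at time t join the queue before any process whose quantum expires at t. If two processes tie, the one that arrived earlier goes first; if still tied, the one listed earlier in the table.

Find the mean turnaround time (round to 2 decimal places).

27.13

Schedule: | A 0-2 | B 2-4 | C 4-6 | A 6-8 | D 8-10 | B 10-12 | C 12-14 | E 14-16 | A 16-18 | F 18-20 | D 20-22 | G 22-24 | H 24-25 | B 25-27 | C 27-29 | E 29-31 | A 31-32 | F 32-34 | G 34-36 | B 36-38 | E 38-40 | F 40-41 | E 41-43 |
Completion: A=32  B=38  C=29  D=22  E=43  F=41  G=36  H=25
Turnaround (C−A): A=32  B=36  C=27  D=18  E=35  F=32  G=24  H=13
Turnaround times: A=32, B=36, C=27, D=18, E=35, F=32, G=24, H=13
Average turnaround = (32+36+27+18+35+32+24+13) / 8 = 217/8 = 27.13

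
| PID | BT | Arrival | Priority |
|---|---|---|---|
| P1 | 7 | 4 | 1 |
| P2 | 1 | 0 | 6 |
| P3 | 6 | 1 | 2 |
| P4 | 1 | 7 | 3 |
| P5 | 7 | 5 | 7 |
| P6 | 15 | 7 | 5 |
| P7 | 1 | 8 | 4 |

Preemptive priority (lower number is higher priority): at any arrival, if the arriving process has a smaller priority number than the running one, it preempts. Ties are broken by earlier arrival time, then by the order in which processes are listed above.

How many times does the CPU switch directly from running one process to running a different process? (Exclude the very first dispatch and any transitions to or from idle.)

Timeline: | P2 0-1 | P3 1-4 | P1 4-11 | P3 11-14 | P4 14-15 | P7 15-16 | P6 16-31 | P5 31-38 |
Completion: P1=11  P2=1  P3=14  P4=15  P5=38  P6=31  P7=16
Turnaround (C−A): P1=7  P2=1  P3=13  P4=8  P5=33  P6=24  P7=8

7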